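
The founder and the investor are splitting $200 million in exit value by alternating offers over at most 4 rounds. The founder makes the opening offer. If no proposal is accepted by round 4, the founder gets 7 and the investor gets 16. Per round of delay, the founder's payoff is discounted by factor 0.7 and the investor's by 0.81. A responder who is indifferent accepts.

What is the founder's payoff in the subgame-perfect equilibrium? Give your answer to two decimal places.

62.76

Round 4 (the investor proposes): the founder gets 7 if talks fail, so the investor offers 7 and keeps 193.
Round 3 (the founder proposes): the investor can get 193 next round, worth 0.81 × 193 = 156.33 now; the founder offers that and keeps 43.67.
Round 2 (the investor proposes): the founder can get 43.67 next round, worth 0.7 × 43.67 = 30.569 now; the investor offers that and keeps 169.431.
Round 1 (the founder proposes): the investor can get 169.431 next round, worth 0.81 × 169.431 = 137.23911 now. The founder offers 137.23911 and keeps 200 − 137.23911 = 62.76089.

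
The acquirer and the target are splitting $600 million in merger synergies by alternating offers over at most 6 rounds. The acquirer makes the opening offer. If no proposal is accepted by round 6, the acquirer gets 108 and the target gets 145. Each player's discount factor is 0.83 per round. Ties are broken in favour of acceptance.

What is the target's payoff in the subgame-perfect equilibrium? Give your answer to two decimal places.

336.78

Round 6 (the target proposes): the acquirer gets 108 if talks fail, so the target offers 108 and keeps 492.
Round 5 (the acquirer proposes): the target can get 492 next round, worth 0.83 × 492 = 408.36 now; the acquirer offers that and keeps 191.64.
Round 4 (the target proposes): the acquirer can get 191.64 next round, worth 0.83 × 191.64 = 159.0612 now. The target offers 159.0612 and keeps 600 − 159.0612 = 440.9388.
Round 3 (the acquirer proposes): the target can get 440.9388 next round, worth 0.83 × 440.9388 = 365.979204 now, so the acquirer offers 365.979204, keeping 234.020796.
Round 2 (the target proposes): the acquirer can get 234.020796 next round, worth 0.83 × 234.020796 = 194.23726068 now. The target offers 194.23726068 and keeps 600 − 194.23726068 = 405.76273932.
Round 1 (the acquirer proposes): the target can get 405.76273932 next round, worth 0.83 × 405.76273932 = 336.7830736356 now. The acquirer offers 336.7830736356 and keeps 600 − 336.7830736356 = 263.2169263644.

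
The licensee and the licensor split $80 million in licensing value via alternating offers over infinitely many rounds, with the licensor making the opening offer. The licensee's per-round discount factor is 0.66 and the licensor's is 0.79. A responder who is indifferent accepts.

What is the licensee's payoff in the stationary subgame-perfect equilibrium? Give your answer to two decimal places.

When the licensor proposes, the licensee accepts any offer worth at least 0.66 times what the licensee would get by proposing next round; and vice versa.
This gives x = 80 − 0.66y and y = 80 − 0.79x, where x and y are each side's share when it proposes.
Hence (1 − 0.66·0.79)x = 80(1 − 0.66), i.e. 0.4786·x = 27.2.
x ≈ 56.8324; the licensee's share is 80 − x ≈ 23.1676.

23.17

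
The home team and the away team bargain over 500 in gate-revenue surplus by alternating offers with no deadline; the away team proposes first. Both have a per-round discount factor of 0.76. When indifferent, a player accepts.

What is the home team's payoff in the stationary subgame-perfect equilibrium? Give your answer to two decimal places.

215.91

When the away team proposes, the home team accepts any offer worth at least 0.76 times what the home team would get by proposing next round; and vice versa.
This gives x = 500 − 0.76y and y = 500 − 0.76x, where x and y are each side's share when it proposes.
Hence (1 − 0.76·0.76)x = 500(1 − 0.76), i.e. 0.4224·x = 120.
x ≈ 284.0909; the home team's share is 500 − x ≈ 215.9091.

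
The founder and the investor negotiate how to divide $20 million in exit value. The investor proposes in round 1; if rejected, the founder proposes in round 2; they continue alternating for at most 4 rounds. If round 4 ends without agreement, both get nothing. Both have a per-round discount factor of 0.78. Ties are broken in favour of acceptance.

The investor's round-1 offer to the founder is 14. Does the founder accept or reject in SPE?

Round 4 (the founder proposes): the investor will accept anything ≥ 0, so the founder offers 0 and keeps 20.
Round 3 (the investor proposes): the founder can get 20 next round, worth 0.78 × 20 = 15.6 now; the investor offers that and keeps 4.4.
Round 2 (the founder proposes): the investor can get 4.4 next round, worth 0.78 × 4.4 = 3.432 now. The founder offers 3.432 and keeps 20 − 3.432 = 16.568.
So by rejecting in round 1, the founder gets 16.568 next round, worth 0.78 × 16.568 = 12.92304 now.
Offer 14 ≥ 12.92304, so the founder accepts.

Accept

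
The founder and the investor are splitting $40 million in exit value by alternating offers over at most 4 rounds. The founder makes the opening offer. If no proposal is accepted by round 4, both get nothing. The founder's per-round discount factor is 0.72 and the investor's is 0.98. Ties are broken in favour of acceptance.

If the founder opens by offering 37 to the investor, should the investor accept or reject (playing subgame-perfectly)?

Reject

Round 4 (the investor proposes): the founder will accept anything ≥ 0, so the investor offers 0 and keeps 40.
Round 3 (the founder proposes): the investor can get 40 next round, worth 0.98 × 40 = 39.2 now, so the founder offers 39.2, keeping 0.8.
Round 2 (the investor proposes): the founder can get 0.8 next round, worth 0.72 × 0.8 = 0.576 now; the investor offers that and keeps 39.424.
So by rejecting in round 1, the investor gets 39.424 next round, worth 0.98 × 39.424 = 38.63552 now.
Offer 37 < 38.63552, so the investor rejects.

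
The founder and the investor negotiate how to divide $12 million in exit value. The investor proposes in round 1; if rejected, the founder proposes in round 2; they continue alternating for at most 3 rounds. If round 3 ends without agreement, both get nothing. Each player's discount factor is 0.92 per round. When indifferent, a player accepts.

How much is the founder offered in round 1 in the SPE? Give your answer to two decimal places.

0.88

Round 3 (the investor proposes): rejection yields 0 for the founder; the investor offers 0 and keeps 12.
Round 2 (the founder proposes): the investor can get 12 next round, worth 0.92 × 12 = 11.04 now, so the founder offers 11.04, keeping 0.96.
Round 1 (the investor proposes): the founder can get 0.96 next round, worth 0.92 × 0.96 = 0.8832 now. The investor offers 0.8832 and keeps 12 − 0.8832 = 11.1168.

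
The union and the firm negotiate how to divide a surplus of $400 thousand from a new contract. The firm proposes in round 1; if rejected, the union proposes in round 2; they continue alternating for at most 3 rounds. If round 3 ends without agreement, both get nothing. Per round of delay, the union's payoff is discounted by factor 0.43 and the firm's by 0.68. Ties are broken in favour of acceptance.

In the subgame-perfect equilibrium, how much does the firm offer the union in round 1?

55.04

Round 3 (the firm proposes): the union will accept anything ≥ 0, so the firm offers 0 and keeps 400.
Round 2 (the union proposes): the firm can get 400 next round, worth 0.68 × 400 = 272 now; the union offers that and keeps 128.
Round 1 (the firm proposes): the union can get 128 next round, worth 0.43 × 128 = 55.04 now. The firm offers 55.04 and keeps 400 − 55.04 = 344.96.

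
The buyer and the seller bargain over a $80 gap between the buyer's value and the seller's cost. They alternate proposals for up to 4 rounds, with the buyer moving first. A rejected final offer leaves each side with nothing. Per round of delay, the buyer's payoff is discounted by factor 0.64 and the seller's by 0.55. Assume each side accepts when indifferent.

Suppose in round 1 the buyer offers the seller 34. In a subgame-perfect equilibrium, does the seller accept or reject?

Round 4 (the seller proposes): the buyer will accept anything ≥ 0, so the seller offers 0 and keeps 80.
Round 3 (the buyer proposes): the seller can get 80 next round, worth 0.55 × 80 = 44 now; the buyer offers that and keeps 36.
Round 2 (the seller proposes): the buyer can get 36 next round, worth 0.64 × 36 = 23.04 now; the seller offers that and keeps 56.96.
So by rejecting in round 1, the seller gets 56.96 next round, worth 0.55 × 56.96 = 31.328 now.
Offer 34 ≥ 31.328, so the seller accepts.

Accept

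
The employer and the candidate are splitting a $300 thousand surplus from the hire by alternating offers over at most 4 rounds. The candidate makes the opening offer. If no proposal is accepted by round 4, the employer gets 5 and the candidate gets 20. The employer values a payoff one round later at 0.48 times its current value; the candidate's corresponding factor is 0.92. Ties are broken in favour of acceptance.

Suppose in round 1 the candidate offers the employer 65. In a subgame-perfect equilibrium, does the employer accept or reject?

Round 4 (the employer proposes): the candidate gets 20 if talks fail, so the employer offers 20 and keeps 280.
Round 3 (the candidate proposes): the employer can get 280 next round, worth 0.48 × 280 = 134.4 now; the candidate offers that and keeps 165.6.
Round 2 (the employer proposes): the candidate can get 165.6 next round, worth 0.92 × 165.6 = 152.352 now, so the employer offers 152.352, keeping 147.648.
So by rejecting in round 1, the employer gets 147.648 next round, worth 0.48 × 147.648 = 70.87104 now.
Offer 65 < 70.87104, so the employer rejects.

Reject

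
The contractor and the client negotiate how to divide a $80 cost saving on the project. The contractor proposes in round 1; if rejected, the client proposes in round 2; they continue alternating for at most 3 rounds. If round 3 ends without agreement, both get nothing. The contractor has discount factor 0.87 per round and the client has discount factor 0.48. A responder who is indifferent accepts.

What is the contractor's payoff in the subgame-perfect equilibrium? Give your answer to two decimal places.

Round 3 (the contractor proposes): the client will accept anything ≥ 0, so the contractor offers 0 and keeps 80.
Round 2 (the client proposes): the contractor can get 80 next round, worth 0.87 × 80 = 69.6 now. The client offers 69.6 and keeps 80 − 69.6 = 10.4.
Round 1 (the contractor proposes): the client can get 10.4 next round, worth 0.48 × 10.4 = 4.992 now; the contractor offers that and keeps 75.008.

75.01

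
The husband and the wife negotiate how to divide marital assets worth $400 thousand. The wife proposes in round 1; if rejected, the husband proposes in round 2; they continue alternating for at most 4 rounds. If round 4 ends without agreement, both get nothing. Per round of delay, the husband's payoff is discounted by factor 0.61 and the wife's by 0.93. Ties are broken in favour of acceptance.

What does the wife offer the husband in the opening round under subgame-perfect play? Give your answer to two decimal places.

155.50

Work backward from the last round.
Round 4 (the husband proposes): rejection yields 0 for the wife; the husband offers 0 and keeps 400.
Round 3 (the wife proposes): the husband can get 400 next round, worth 0.61 × 400 = 244 now, so the wife offers 244, keeping 156.
Round 2 (the husband proposes): the wife can get 156 next round, worth 0.93 × 156 = 145.08 now; the husband offers that and keeps 254.92.
Round 1 (the wife proposes): the husband can get 254.92 next round, worth 0.61 × 254.92 = 155.5012 now. The wife offers 155.5012 and keeps 400 − 155.5012 = 244.4988.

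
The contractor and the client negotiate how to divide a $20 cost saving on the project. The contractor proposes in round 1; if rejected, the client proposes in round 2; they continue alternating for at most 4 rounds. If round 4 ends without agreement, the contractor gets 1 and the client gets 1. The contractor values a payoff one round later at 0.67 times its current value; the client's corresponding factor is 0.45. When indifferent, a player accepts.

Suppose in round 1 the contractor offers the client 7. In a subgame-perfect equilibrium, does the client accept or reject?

Work out the client's continuation value if the offer is rejected.
Round 4 (the client proposes): the contractor gets 1 if talks fail, so the client offers 1 and keeps 19.
Round 3 (the contractor proposes): the client can get 19 next round, worth 0.45 × 19 = 8.55 now; the contractor offers that and keeps 11.45.
Round 2 (the client proposes): the contractor can get 11.45 next round, worth 0.67 × 11.45 = 7.6715 now. The client offers 7.6715 and keeps 20 − 7.6715 = 12.3285.
So by rejecting in round 1, the client gets 12.3285 next round, worth 0.45 × 12.3285 = 5.547825 now.
Offer 7 ≥ 5.547825, so the client accepts.

Accept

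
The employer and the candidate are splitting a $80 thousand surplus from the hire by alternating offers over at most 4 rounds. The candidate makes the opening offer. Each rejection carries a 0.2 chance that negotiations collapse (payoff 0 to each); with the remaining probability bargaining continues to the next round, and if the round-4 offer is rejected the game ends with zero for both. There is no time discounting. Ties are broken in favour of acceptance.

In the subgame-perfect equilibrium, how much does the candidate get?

26.24

Round 4 (the employer proposes): rejection yields 0 for the candidate; the employer offers 0 and keeps 80.
Round 3 (the candidate proposes): rejecting gives the employer an expected 0.8 × 80 = 64. The candidate offers 64 and keeps 80 − 64 = 16.
Round 2 (the employer proposes): rejecting gives the candidate an expected 0.8 × 16 = 12.8. The employer offers 12.8 and keeps 80 − 12.8 = 67.2.
Round 1 (the candidate proposes): rejecting gives the employer an expected 0.8 × 67.2 = 53.76. The candidate offers 53.76 and keeps 80 − 53.76 = 26.24.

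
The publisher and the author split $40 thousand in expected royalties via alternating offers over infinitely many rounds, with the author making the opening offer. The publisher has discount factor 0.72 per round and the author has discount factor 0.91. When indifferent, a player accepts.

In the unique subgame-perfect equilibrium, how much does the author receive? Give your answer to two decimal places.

32.48

In a stationary SPE each proposer offers the other exactly their discounted continuation value.
If the author keeps x when proposing and the publisher keeps y when proposing, then x = 40 − 0.72y and y = 40 − 0.91x.
Solving: x = 40(1 − 0.72) / (1 − 0.91·0.72) = 11.2 / 0.3448 ≈ 32.4826.
The publisher gets 40 − 32.4826 ≈ 7.5174.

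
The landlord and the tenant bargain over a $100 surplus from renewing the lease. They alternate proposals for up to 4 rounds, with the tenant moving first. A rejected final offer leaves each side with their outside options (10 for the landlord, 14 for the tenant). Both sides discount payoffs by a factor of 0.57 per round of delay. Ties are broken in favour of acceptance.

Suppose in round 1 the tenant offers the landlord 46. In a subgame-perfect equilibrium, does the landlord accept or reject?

Round 4 (the landlord proposes): the tenant gets 14 if talks fail, so the landlord offers 14 and keeps 86.
Round 3 (the tenant proposes): the landlord can get 86 next round, worth 0.57 × 86 = 49.02 now; the tenant offers that and keeps 50.98.
Round 2 (the landlord proposes): the tenant can get 50.98 next round, worth 0.57 × 50.98 = 29.0586 now. The landlord offers 29.0586 and keeps 100 − 29.0586 = 70.9414.
So by rejecting in round 1, the landlord gets 70.9414 next round, worth 0.57 × 70.9414 = 40.436598 now.
Offer 46 ≥ 40.436598, so the landlord accepts.

Accept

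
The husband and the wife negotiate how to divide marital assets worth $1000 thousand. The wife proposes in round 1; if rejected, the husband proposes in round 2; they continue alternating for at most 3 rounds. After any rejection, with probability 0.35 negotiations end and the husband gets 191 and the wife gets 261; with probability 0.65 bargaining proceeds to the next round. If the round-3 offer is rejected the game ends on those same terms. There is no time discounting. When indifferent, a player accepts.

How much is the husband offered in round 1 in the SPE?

Round 3 (the wife proposes): the husband gets 191 if talks fail, so the wife offers 191 and keeps 809.
Round 2 (the husband proposes): rejecting gives the wife an expected 0.65 × 809 + 0.35 × 261 = 617.2, so the husband offers 617.2, keeping 382.8.
Round 1 (the wife proposes): rejecting gives the husband an expected 0.65 × 382.8 + 0.35 × 191 = 315.67; the wife offers that and keeps 684.33.

315.67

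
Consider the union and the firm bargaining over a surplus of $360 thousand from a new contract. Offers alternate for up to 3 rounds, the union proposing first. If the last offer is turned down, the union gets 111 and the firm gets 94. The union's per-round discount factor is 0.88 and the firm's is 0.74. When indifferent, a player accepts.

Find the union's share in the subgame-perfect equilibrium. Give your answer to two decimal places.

266.82

Round 3 (the union proposes): the firm gets 94 if talks fail, so the union offers 94 and keeps 266.
Round 2 (the firm proposes): the union can get 266 next round, worth 0.88 × 266 = 234.08 now; the firm offers that and keeps 125.92.
Round 1 (the union proposes): the firm can get 125.92 next round, worth 0.74 × 125.92 = 93.1808 now, so the union offers 93.1808, keeping 266.8192.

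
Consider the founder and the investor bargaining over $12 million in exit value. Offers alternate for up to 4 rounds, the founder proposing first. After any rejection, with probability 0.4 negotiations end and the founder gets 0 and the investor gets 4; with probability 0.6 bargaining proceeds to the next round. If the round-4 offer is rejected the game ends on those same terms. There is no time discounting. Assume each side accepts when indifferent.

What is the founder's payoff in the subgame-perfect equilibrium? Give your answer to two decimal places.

4.35

Round 4 (the investor proposes): rejection yields 0 for the founder; the investor offers 0 and keeps 12.
Round 3 (the founder proposes): rejecting gives the investor an expected 0.6 × 12 + 0.4 × 4 = 8.8, so the founder offers 8.8, keeping 3.2.
Round 2 (the investor proposes): rejecting gives the founder an expected 0.6 × 3.2 = 1.92; the investor offers that and keeps 10.08.
Round 1 (the founder proposes): rejecting gives the investor an expected 0.6 × 10.08 + 0.4 × 4 = 7.648, so the founder offers 7.648, keeping 4.352.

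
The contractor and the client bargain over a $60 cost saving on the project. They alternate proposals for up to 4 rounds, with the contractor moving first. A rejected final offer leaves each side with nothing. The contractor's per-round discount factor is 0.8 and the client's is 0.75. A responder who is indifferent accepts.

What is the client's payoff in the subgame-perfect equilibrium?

36

Round 4 (the client proposes): rejection yields 0 for the contractor; the client offers 0 and keeps 60.
Round 3 (the contractor proposes): the client can get 60 next round, worth 0.75 × 60 = 45 now, so the contractor offers 45, keeping 15.
Round 2 (the client proposes): the contractor can get 15 next round, worth 0.8 × 15 = 12 now, so the client offers 12, keeping 48.
Round 1 (the contractor proposes): the client can get 48 next round, worth 0.75 × 48 = 36 now, so the contractor offers 36, keeping 24.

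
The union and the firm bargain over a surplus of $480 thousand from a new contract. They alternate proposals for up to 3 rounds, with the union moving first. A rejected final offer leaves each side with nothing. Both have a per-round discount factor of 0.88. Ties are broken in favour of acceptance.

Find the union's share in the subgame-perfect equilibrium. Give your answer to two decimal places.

429.31

Round 3 (the union proposes): the firm will accept anything ≥ 0, so the union offers 0 and keeps 480.
Round 2 (the firm proposes): the union can get 480 next round, worth 0.88 × 480 = 422.4 now; the firm offers that and keeps 57.6.
Round 1 (the union proposes): the firm can get 57.6 next round, worth 0.88 × 57.6 = 50.688 now; the union offers that and keeps 429.312.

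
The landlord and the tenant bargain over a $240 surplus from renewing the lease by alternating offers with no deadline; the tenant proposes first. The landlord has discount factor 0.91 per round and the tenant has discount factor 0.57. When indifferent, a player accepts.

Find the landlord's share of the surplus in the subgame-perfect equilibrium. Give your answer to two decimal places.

When the tenant proposes, the landlord accepts any offer worth at least 0.91 times what the landlord would get by proposing next round; and vice versa.
This gives x = 240 − 0.91y and y = 240 − 0.57x, where x and y are each side's share when it proposes.
Hence (1 − 0.91·0.57)x = 240(1 − 0.91), i.e. 0.4813·x = 21.6.
x ≈ 44.8785; the landlord's share is 240 − x ≈ 195.1215.

195.12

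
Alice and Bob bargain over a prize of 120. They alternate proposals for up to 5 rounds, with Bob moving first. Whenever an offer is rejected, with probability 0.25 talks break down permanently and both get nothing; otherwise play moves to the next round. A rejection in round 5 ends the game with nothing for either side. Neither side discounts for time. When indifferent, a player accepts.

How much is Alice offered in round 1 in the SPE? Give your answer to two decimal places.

35.16

Round 5 (Bob proposes): Alice will accept anything ≥ 0, so Bob offers 0 and keeps 120.
Round 4 (Alice proposes): rejecting gives Bob an expected 0.75 × 120 = 90; Alice offers that and keeps 30.
Round 3 (Bob proposes): rejecting gives Alice an expected 0.75 × 30 = 22.5, so Bob offers 22.5, keeping 97.5.
Round 2 (Alice proposes): rejecting gives Bob an expected 0.75 × 97.5 = 73.125, so Alice offers 73.125, keeping 46.875.
Round 1 (Bob proposes): rejecting gives Alice an expected 0.75 × 46.875 = 35.15625, so Bob offers 35.15625, keeping 84.84375.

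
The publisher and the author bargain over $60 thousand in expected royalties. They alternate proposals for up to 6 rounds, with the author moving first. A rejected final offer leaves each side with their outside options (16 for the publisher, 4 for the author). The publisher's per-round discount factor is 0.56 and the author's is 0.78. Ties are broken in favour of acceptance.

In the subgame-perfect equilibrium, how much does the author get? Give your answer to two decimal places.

43.40

Round 6 (the publisher proposes): the author gets 4 if talks fail, so the publisher offers 4 and keeps 56.
Round 5 (the author proposes): the publisher can get 56 next round, worth 0.56 × 56 = 31.36 now; the author offers that and keeps 28.64.
Round 4 (the publisher proposes): the author can get 28.64 next round, worth 0.78 × 28.64 = 22.3392 now. The publisher offers 22.3392 and keeps 60 − 22.3392 = 37.6608.
Round 3 (the author proposes): the publisher can get 37.6608 next round, worth 0.56 × 37.6608 = 21.090048 now, so the author offers 21.090048, keeping 38.909952.
Round 2 (the publisher proposes): the author can get 38.909952 next round, worth 0.78 × 38.909952 = 30.34976256 now, so the publisher offers 30.34976256, keeping 29.65023744.
Round 1 (the author proposes): the publisher can get 29.65023744 next round, worth 0.56 × 29.65023744 = 16.6041329664 now. The author offers 16.6041329664 and keeps 60 − 16.6041329664 = 43.3958670336.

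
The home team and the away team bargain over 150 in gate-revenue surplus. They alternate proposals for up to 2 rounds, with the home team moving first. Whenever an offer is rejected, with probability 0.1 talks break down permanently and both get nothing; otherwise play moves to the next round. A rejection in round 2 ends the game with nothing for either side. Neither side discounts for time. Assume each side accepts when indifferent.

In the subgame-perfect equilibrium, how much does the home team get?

Round 2 (the away team proposes): the home team will accept anything ≥ 0, so the away team offers 0 and keeps 150.
Round 1 (the home team proposes): rejecting gives the away team an expected 0.9 × 150 = 135. The home team offers 135 and keeps 150 − 135 = 15.

15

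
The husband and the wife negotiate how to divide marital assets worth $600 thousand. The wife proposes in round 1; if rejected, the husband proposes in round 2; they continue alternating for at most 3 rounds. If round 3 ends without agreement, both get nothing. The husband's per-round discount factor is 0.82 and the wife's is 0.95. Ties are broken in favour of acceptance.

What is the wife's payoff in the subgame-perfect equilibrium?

Work backward from the last round.
Round 3 (the wife proposes): the husband will accept anything ≥ 0, so the wife offers 0 and keeps 600.
Round 2 (the husband proposes): the wife can get 600 next round, worth 0.95 × 600 = 570 now. The husband offers 570 and keeps 600 − 570 = 30.
Round 1 (the wife proposes): the husband can get 30 next round, worth 0.82 × 30 = 24.6 now, so the wife offers 24.6, keeping 575.4.

575.4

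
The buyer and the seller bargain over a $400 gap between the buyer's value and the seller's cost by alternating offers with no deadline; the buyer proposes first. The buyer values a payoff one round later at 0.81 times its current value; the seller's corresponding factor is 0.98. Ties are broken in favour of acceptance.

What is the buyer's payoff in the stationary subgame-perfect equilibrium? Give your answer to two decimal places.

Let x be the buyer's share when the buyer proposes and y be the seller's share when the seller proposes.
The seller accepts iff offered ≥ 0.98·y, so x = 400 − 0.98y. Symmetrically y = 400 − 0.81x.
Substituting: x = 400 − 0.98(400 − 0.81x), giving x(1 − 0.81·0.98) = 400(1 − 0.98).
So x = 400 × 0.02 / 0.2062 ≈ 38.7973, and the seller receives 400 − x ≈ 361.2027.

38.80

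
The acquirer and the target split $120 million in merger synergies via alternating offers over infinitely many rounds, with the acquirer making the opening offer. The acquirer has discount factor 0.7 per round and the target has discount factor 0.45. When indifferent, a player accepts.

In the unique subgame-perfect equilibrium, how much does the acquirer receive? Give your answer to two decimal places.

When the acquirer proposes, the target accepts any offer worth at least 0.45 times what the target would get by proposing next round; and vice versa.
This gives x = 120 − 0.45y and y = 120 − 0.7x, where x and y are each side's share when it proposes.
Hence (1 − 0.45·0.7)x = 120(1 − 0.45), i.e. 0.685·x = 66.
x ≈ 96.3504; the target's share is 120 − x ≈ 23.6496.

96.35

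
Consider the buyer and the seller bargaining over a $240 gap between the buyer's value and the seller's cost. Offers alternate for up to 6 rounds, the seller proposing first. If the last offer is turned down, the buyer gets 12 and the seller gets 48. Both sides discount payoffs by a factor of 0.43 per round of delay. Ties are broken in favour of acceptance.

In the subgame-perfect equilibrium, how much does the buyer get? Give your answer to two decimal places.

Round 6 (the buyer proposes): the seller gets 48 if talks fail, so the buyer offers 48 and keeps 192.
Round 5 (the seller proposes): the buyer can get 192 next round, worth 0.43 × 192 = 82.56 now, so the seller offers 82.56, keeping 157.44.
Round 4 (the buyer proposes): the seller can get 157.44 next round, worth 0.43 × 157.44 = 67.6992 now. The buyer offers 67.6992 and keeps 240 − 67.6992 = 172.3008.
Round 3 (the seller proposes): the buyer can get 172.3008 next round, worth 0.43 × 172.3008 = 74.089344 now. The seller offers 74.089344 and keeps 240 − 74.089344 = 165.910656.
Round 2 (the buyer proposes): the seller can get 165.910656 next round, worth 0.43 × 165.910656 = 71.34158208 now. The buyer offers 71.34158208 and keeps 240 − 71.34158208 = 168.65841792.
Round 1 (the seller proposes): the buyer can get 168.65841792 next round, worth 0.43 × 168.65841792 = 72.5231197056 now, so the seller offers 72.5231197056, keeping 167.4768802944.

72.52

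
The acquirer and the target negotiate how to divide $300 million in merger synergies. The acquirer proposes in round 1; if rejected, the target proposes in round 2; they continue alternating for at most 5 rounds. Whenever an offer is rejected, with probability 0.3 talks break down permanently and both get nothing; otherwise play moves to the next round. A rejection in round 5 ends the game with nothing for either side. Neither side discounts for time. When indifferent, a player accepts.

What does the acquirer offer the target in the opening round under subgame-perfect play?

93.87

By backward induction:
Round 5 (the acquirer proposes): the target will accept anything ≥ 0, so the acquirer offers 0 and keeps 300.
Round 4 (the target proposes): rejecting gives the acquirer an expected 0.7 × 300 = 210, so the target offers 210, keeping 90.
Round 3 (the acquirer proposes): rejecting gives the target an expected 0.7 × 90 = 63. The acquirer offers 63 and keeps 300 − 63 = 237.
Round 2 (the target proposes): rejecting gives the acquirer an expected 0.7 × 237 = 165.9. The target offers 165.9 and keeps 300 − 165.9 = 134.1.
Round 1 (the acquirer proposes): rejecting gives the target an expected 0.7 × 134.1 = 93.87, so the acquirer offers 93.87, keeping 206.13.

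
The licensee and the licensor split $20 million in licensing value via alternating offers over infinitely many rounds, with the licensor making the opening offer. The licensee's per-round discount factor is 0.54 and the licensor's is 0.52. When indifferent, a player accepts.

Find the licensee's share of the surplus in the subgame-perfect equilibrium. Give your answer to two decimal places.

7.21

When the licensor proposes, the licensee accepts any offer worth at least 0.54 times what the licensee would get by proposing next round; and vice versa.
This gives x = 20 − 0.54y and y = 20 − 0.52x, where x and y are each side's share when it proposes.
Hence (1 − 0.54·0.52)x = 20(1 − 0.54), i.e. 0.7192·x = 9.2.
x ≈ 12.7920; the licensee's share is 20 − x ≈ 7.2080.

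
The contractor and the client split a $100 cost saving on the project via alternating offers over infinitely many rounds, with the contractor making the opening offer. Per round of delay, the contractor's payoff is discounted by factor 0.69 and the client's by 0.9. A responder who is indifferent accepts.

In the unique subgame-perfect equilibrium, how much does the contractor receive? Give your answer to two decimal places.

26.39

When the contractor proposes, the client accepts any offer worth at least 0.9 times what the client would get by proposing next round; and vice versa.
This gives x = 100 − 0.9y and y = 100 − 0.69x, where x and y are each side's share when it proposes.
Hence (1 − 0.9·0.69)x = 100(1 − 0.9), i.e. 0.379·x = 10.
x ≈ 26.3852; the client's share is 100 − x ≈ 73.6148.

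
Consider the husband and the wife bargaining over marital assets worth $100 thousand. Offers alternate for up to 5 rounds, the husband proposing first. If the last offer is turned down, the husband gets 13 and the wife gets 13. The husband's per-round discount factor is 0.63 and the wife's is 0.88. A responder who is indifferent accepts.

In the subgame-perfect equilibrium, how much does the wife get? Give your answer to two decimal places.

54.61

Round 5 (the husband proposes): the wife gets 13 if talks fail, so the husband offers 13 and keeps 87.
Round 4 (the wife proposes): the husband can get 87 next round, worth 0.63 × 87 = 54.81 now; the wife offers that and keeps 45.19.
Round 3 (the husband proposes): the wife can get 45.19 next round, worth 0.88 × 45.19 = 39.7672 now. The husband offers 39.7672 and keeps 100 − 39.7672 = 60.2328.
Round 2 (the wife proposes): the husband can get 60.2328 next round, worth 0.63 × 60.2328 = 37.946664 now; the wife offers that and keeps 62.053336.
Round 1 (the husband proposes): the wife can get 62.053336 next round, worth 0.88 × 62.053336 = 54.60693568 now; the husband offers that and keeps 45.39306432.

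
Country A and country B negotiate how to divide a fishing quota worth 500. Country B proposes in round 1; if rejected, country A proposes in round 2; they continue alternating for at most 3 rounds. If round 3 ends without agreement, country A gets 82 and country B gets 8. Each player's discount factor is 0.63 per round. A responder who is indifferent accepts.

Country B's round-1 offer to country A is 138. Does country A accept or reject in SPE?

Work out country A's continuation value if the offer is rejected.
Round 3 (country B proposes): country A gets 82 if talks fail, so country B offers 82 and keeps 418.
Round 2 (country A proposes): country B can get 418 next round, worth 0.63 × 418 = 263.34 now, so country A offers 263.34, keeping 236.66.
So by rejecting in round 1, country A gets 236.66 next round, worth 0.63 × 236.66 = 149.0958 now.
Offer 138 < 149.0958, so country A rejects.

Reject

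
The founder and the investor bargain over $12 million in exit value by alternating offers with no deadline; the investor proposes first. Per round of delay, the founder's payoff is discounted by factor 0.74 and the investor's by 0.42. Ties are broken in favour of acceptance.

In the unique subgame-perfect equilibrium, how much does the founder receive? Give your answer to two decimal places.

7.47

In a stationary SPE each proposer offers the other exactly their discounted continuation value.
If the investor keeps x when proposing and the founder keeps y when proposing, then x = 12 − 0.74y and y = 12 − 0.42x.
Solving: x = 12(1 − 0.74) / (1 − 0.42·0.74) = 3.12 / 0.6892 ≈ 4.5270.
The founder gets 12 − 4.5270 ≈ 7.4730.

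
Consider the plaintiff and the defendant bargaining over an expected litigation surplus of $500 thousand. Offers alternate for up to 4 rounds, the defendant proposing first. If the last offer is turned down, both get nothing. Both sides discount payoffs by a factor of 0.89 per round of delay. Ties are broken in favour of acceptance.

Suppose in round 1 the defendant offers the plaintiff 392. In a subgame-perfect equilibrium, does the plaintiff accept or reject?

Reject

Round 4 (the plaintiff proposes): rejection yields 0 for the defendant; the plaintiff offers 0 and keeps 500.
Round 3 (the defendant proposes): the plaintiff can get 500 next round, worth 0.89 × 500 = 445 now; the defendant offers that and keeps 55.
Round 2 (the plaintiff proposes): the defendant can get 55 next round, worth 0.89 × 55 = 48.95 now, so the plaintiff offers 48.95, keeping 451.05.
So by rejecting in round 1, the plaintiff gets 451.05 next round, worth 0.89 × 451.05 = 401.4345 now.
Offer 392 < 401.4345, so the plaintiff rejects.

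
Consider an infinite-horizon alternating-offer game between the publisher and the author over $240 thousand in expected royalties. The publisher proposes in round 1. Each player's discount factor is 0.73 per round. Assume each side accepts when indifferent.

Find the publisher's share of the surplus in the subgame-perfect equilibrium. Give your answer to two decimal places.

In a stationary SPE each proposer offers the other exactly their discounted continuation value.
If the publisher keeps x when proposing and the author keeps y when proposing, then x = 240 − 0.73y and y = 240 − 0.73x.
Solving: x = 240(1 − 0.73) / (1 − 0.73·0.73) = 64.8 / 0.4671 ≈ 138.7283.
The author gets 240 − 138.7283 ≈ 101.2717.

138.73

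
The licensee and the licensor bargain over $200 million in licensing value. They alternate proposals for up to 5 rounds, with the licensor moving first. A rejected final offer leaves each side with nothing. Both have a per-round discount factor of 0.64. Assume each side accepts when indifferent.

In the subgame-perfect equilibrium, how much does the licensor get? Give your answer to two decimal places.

Solve by backward induction from round 5.
Round 5 (the licensor proposes): the licensee will accept anything ≥ 0, so the licensor offers 0 and keeps 200.
Round 4 (the licensee proposes): the licensor can get 200 next round, worth 0.64 × 200 = 128 now, so the licensee offers 128, keeping 72.
Round 3 (the licensor proposes): the licensee can get 72 next round, worth 0.64 × 72 = 46.08 now. The licensor offers 46.08 and keeps 200 − 46.08 = 153.92.
Round 2 (the licensee proposes): the licensor can get 153.92 next round, worth 0.64 × 153.92 = 98.5088 now; the licensee offers that and keeps 101.4912.
Round 1 (the licensor proposes): the licensee can get 101.4912 next round, worth 0.64 × 101.4912 = 64.954368 now, so the licensor offers 64.954368, keeping 135.045632.

135.05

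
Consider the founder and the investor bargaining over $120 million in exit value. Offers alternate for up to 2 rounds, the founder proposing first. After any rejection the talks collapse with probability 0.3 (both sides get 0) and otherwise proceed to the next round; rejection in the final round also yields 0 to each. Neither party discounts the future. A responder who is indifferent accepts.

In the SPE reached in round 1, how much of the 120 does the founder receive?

Round 2 (the investor proposes): the founder will accept anything ≥ 0, so the investor offers 0 and keeps 120.
Round 1 (the founder proposes): rejecting gives the investor an expected 0.7 × 120 = 84; the founder offers that and keeps 36.

36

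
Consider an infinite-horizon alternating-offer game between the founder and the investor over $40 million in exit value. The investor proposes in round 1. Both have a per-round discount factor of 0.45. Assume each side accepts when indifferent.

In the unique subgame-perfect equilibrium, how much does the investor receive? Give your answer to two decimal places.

When the investor proposes, the founder accepts any offer worth at least 0.45 times what the founder would get by proposing next round; and vice versa.
This gives x = 40 − 0.45y and y = 40 − 0.45x, where x and y are each side's share when it proposes.
Hence (1 − 0.45·0.45)x = 40(1 − 0.45), i.e. 0.7975·x = 22.
x ≈ 27.5862; the founder's share is 40 − x ≈ 12.4138.

27.59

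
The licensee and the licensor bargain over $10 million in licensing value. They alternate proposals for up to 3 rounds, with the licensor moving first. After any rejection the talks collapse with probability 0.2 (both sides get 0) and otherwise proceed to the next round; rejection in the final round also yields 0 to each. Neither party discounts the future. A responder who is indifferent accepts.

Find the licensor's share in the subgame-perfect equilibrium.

8.4

By backward induction:
Round 3 (the licensor proposes): the licensee will accept anything ≥ 0, so the licensor offers 0 and keeps 10.
Round 2 (the licensee proposes): rejecting gives the licensor an expected 0.8 × 10 = 8. The licensee offers 8 and keeps 10 − 8 = 2.
Round 1 (the licensor proposes): rejecting gives the licensee an expected 0.8 × 2 = 1.6, so the licensor offers 1.6, keeping 8.4.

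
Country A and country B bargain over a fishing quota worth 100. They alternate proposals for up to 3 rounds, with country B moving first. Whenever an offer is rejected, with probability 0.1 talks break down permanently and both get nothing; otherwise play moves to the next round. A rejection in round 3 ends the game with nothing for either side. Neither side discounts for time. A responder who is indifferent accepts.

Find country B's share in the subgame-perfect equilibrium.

By backward induction:
Round 3 (country B proposes): country A will accept anything ≥ 0, so country B offers 0 and keeps 100.
Round 2 (country A proposes): rejecting gives country B an expected 0.9 × 100 = 90. Country A offers 90 and keeps 100 − 90 = 10.
Round 1 (country B proposes): rejecting gives country A an expected 0.9 × 10 = 9, so country B offers 9, keeping 91.

91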